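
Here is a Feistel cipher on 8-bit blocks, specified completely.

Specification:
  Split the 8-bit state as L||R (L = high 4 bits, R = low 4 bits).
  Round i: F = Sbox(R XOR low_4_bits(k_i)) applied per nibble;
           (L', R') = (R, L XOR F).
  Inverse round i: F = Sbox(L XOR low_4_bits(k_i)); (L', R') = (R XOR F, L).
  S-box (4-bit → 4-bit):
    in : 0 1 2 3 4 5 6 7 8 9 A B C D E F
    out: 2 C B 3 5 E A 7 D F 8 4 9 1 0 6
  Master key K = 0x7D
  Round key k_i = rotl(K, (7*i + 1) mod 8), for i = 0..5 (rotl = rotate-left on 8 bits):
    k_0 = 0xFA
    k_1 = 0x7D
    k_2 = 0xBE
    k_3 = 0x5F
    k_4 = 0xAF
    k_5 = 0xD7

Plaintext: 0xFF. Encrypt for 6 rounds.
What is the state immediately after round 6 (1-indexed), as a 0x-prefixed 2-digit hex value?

0x46

s_0 = plaintext = 0xFF
s_1 = Round(s_0, k_0) = 0xF1
s_2 = Round(s_1, k_1) = 0x16
s_3 = Round(s_2, k_2) = 0x6C
s_4 = Round(s_3, k_3) = 0xC5
s_5 = Round(s_4, k_4) = 0x54
s_6 = Round(s_5, k_5) = 0x46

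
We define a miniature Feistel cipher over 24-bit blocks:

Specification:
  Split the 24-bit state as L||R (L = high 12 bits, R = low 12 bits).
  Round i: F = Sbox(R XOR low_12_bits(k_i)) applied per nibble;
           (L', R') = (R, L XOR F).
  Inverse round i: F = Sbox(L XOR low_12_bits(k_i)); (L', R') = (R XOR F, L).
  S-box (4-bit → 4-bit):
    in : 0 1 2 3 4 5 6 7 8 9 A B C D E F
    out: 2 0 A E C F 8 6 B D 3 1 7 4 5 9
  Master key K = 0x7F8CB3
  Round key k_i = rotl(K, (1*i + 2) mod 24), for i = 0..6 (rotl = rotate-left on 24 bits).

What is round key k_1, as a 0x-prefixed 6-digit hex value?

0xFC659B

K = 0x7F8CB3
k_0 = rotl(K, (1*0+2) mod 24) = rotl(K, 2) = 0xFE32CD
k_1 = rotl(K, (1*1+2) mod 24) = rotl(K, 3) = 0xFC659B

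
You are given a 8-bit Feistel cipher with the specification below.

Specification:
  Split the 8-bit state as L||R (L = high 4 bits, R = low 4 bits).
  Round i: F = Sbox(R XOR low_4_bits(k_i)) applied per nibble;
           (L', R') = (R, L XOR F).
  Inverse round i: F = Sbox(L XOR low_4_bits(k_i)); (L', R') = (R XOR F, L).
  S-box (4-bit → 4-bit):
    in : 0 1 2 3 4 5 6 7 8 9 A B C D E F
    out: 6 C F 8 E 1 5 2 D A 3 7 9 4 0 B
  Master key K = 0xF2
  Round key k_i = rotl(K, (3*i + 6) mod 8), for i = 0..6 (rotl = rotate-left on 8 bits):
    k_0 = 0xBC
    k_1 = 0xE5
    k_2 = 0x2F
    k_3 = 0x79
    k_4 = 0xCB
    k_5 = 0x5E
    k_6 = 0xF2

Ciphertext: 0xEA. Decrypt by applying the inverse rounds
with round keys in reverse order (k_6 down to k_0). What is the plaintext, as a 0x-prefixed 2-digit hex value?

0xA6

s_0 = ciphertext = 0xEA
s_1 = InvRound(s_0, k_6) = 0x3E
s_2 = InvRound(s_1, k_5) = 0xA3
s_3 = InvRound(s_2, k_4) = 0xFA
s_4 = InvRound(s_3, k_3) = 0xFF
s_5 = InvRound(s_4, k_2) = 0x9F
s_6 = InvRound(s_5, k_1) = 0x69
s_7 = InvRound(s_6, k_0) = 0xA6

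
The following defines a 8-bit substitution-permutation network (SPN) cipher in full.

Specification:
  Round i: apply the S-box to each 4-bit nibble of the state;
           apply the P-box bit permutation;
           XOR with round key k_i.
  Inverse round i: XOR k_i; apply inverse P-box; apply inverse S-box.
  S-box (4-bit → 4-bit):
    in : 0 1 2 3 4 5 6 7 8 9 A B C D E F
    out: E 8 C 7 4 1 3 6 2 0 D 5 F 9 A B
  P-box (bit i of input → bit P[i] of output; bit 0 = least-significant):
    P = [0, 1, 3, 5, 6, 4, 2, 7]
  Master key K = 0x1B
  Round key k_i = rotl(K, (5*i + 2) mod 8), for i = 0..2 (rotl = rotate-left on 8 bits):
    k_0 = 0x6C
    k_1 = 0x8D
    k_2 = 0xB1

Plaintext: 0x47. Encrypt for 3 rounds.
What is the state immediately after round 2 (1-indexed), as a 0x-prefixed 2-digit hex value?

s_0 = plaintext = 0x47
s_1 = Round(s_0, k_0) = 0x62
s_2 = Round(s_1, k_1) = 0xF5
s_3 = Round(s_2, k_2) = 0x60

0xF5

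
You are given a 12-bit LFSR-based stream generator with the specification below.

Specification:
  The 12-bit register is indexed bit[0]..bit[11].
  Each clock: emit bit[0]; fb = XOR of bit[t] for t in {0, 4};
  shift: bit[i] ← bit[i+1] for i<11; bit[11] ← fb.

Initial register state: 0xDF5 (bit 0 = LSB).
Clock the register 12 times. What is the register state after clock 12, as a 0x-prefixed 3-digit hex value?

reg_0 = 0xDF5
clock 1: out=1, reg = 0x6FA
clock 2: out=0, reg = 0xB7D
clock 3: out=1, reg = 0x5BE
clock 4: out=0, reg = 0xADF
clock 5: out=1, reg = 0x56F
clock 6: out=1, reg = 0xAB7
clock 7: out=1, reg = 0x55B
clock 8: out=1, reg = 0x2AD
clock 9: out=1, reg = 0x956
clock 10: out=0, reg = 0xCAB
clock 11: out=1, reg = 0xE55
clock 12: out=1, reg = 0x72A

0x72A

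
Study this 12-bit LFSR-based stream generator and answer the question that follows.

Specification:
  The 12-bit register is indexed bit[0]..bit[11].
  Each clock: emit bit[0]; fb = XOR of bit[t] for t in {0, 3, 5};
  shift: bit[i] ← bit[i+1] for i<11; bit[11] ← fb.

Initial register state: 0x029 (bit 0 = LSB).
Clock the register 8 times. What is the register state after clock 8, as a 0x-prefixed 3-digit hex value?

reg_0 = 0x029
clock 1: out=1, reg = 0x814
clock 2: out=0, reg = 0x40A
clock 3: out=0, reg = 0xA05
clock 4: out=1, reg = 0xD02
clock 5: out=0, reg = 0x681
clock 6: out=1, reg = 0xB40
clock 7: out=0, reg = 0x5A0
clock 8: out=0, reg = 0xAD0

0xAD0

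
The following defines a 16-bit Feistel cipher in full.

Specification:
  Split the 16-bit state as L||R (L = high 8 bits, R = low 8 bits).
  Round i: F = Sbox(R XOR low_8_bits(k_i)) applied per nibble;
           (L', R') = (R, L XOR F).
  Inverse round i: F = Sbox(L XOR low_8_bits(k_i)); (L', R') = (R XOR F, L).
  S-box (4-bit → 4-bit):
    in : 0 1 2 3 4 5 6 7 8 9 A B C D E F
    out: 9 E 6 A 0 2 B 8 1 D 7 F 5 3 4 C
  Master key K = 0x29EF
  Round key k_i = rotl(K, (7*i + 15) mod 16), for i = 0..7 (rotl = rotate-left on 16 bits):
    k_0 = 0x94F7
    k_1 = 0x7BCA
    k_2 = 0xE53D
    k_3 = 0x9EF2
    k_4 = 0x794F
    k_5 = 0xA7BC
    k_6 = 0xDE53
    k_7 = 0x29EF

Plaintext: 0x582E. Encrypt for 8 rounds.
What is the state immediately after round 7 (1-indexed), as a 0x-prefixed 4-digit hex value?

0x773F

s_0 = plaintext = 0x582E
s_1 = Round(s_0, k_0) = 0x2E65
s_2 = Round(s_1, k_1) = 0x6552
s_3 = Round(s_2, k_2) = 0x52D9
s_4 = Round(s_3, k_3) = 0xD93D
s_5 = Round(s_4, k_4) = 0x3D5F
s_6 = Round(s_5, k_5) = 0x5F77
s_7 = Round(s_6, k_6) = 0x773F
s_8 = Round(s_7, k_7) = 0x3F4E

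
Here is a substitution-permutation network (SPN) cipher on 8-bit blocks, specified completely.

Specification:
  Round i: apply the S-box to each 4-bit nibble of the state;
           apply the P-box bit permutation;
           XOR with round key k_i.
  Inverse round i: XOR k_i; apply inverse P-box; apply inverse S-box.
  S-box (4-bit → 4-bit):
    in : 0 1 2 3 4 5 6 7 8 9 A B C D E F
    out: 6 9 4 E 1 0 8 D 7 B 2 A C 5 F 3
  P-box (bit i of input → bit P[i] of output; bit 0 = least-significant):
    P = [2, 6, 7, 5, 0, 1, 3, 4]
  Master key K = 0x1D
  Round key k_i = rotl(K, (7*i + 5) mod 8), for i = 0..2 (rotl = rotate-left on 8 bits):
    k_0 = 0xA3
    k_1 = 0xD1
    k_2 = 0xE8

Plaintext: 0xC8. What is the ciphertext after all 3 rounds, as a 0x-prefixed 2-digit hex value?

s_0 = plaintext = 0xC8
s_1 = Round(s_0, k_0) = 0x7F
s_2 = Round(s_1, k_1) = 0x8C
s_3 = Round(s_2, k_2) = 0x43

0x43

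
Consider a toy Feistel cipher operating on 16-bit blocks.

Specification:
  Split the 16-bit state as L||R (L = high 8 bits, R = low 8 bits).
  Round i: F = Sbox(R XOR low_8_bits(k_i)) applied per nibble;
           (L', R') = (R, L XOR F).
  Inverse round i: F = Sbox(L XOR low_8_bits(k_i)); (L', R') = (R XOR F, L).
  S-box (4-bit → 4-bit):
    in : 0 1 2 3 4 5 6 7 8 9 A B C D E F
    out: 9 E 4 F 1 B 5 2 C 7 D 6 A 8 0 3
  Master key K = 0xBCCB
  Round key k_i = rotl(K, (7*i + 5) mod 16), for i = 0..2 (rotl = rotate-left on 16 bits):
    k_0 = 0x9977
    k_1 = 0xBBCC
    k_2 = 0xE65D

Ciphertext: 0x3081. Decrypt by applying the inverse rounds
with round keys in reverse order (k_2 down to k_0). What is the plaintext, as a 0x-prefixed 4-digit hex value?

0x03DB

s_0 = ciphertext = 0x3081
s_1 = InvRound(s_0, k_2) = 0xD930
s_2 = InvRound(s_1, k_1) = 0xDBD9
s_3 = InvRound(s_2, k_0) = 0x03DB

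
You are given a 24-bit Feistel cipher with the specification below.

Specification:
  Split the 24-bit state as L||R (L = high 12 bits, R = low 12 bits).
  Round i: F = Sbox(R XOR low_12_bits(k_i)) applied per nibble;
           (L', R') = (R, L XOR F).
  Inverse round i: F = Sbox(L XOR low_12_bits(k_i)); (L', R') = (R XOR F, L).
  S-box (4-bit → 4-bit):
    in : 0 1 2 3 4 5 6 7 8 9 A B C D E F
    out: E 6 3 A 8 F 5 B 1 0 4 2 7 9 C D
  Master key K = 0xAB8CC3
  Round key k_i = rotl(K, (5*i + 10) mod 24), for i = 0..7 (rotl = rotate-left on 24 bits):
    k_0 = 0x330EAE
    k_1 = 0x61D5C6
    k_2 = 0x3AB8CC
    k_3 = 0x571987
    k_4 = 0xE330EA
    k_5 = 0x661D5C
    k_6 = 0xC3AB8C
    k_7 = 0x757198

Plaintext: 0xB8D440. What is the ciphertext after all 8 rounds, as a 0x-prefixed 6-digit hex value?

s_0 = plaintext = 0xB8D440
s_1 = Round(s_0, k_0) = 0x440F41
s_2 = Round(s_1, k_1) = 0xF4105B
s_3 = Round(s_2, k_2) = 0x05BE4A
s_4 = Round(s_3, k_3) = 0xE4AB22
s_5 = Round(s_4, k_4) = 0xB22C3B
s_6 = Round(s_5, k_5) = 0xC3BD79
s_7 = Round(s_6, k_6) = 0xD799E4
s_8 = Round(s_7, k_7) = 0x9E4CCE

0x9E4CCE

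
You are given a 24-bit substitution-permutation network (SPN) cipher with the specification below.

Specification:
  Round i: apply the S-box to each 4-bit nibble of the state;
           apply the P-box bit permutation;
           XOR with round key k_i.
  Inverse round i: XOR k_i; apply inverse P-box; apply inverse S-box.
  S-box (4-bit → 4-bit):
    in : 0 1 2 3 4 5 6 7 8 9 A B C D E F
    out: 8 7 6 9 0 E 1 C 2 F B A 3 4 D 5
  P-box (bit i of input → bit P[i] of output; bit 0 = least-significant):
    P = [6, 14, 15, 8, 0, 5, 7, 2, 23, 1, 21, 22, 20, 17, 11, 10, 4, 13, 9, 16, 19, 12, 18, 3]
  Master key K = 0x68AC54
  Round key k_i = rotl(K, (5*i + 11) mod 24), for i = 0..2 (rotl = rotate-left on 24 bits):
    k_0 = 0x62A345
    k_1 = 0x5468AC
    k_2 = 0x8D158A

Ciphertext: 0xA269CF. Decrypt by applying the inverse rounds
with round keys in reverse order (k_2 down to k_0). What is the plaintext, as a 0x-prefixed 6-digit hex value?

s_0 = ciphertext = 0xA269CF
s_1 = InvRound(s_0, k_2) = 0x1B5D3C
s_2 = InvRound(s_1, k_1) = 0x1AB0D0
s_3 = InvRound(s_2, k_0) = 0xCF67E0

0xCF67E0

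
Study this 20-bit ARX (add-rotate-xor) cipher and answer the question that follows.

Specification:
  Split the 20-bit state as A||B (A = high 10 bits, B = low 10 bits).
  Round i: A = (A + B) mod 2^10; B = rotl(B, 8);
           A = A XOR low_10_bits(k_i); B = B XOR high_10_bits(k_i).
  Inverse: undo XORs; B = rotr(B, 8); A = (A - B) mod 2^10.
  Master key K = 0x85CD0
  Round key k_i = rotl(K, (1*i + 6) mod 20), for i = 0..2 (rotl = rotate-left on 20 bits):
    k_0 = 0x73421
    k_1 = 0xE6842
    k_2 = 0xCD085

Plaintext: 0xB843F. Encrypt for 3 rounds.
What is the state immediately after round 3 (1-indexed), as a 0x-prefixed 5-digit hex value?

s_0 = plaintext = 0xB843F
s_1 = Round(s_0, k_0) = 0xC06C2
s_2 = Round(s_1, k_1) = 0x6052A
s_3 = Round(s_2, k_2) = 0x8B97E

0x8B97E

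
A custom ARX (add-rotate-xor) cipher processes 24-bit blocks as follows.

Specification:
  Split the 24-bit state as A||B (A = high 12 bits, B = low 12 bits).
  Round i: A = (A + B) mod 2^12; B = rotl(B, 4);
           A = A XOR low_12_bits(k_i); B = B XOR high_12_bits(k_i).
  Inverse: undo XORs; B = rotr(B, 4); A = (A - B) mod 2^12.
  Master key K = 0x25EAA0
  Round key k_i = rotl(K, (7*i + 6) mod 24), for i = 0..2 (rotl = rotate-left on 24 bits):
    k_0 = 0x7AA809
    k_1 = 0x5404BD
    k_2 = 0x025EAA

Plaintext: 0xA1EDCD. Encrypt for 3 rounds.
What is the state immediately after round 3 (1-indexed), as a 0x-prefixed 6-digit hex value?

s_0 = plaintext = 0xA1EDCD
s_1 = Round(s_0, k_0) = 0xFE2B77
s_2 = Round(s_1, k_1) = 0xFE423B
s_3 = Round(s_2, k_2) = 0xCB5397

0xCB5397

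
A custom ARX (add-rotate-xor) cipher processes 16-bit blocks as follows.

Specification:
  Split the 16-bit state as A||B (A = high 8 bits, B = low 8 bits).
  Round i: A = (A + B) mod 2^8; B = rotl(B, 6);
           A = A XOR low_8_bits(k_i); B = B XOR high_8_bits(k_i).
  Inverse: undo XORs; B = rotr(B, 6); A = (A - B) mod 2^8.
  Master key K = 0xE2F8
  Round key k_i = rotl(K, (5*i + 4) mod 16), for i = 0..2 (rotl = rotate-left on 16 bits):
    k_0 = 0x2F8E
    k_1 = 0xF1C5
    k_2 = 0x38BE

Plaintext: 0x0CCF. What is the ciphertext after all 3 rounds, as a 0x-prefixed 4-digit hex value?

s_0 = plaintext = 0x0CCF
s_1 = Round(s_0, k_0) = 0x55DC
s_2 = Round(s_1, k_1) = 0xF4C6
s_3 = Round(s_2, k_2) = 0x0489

0x0489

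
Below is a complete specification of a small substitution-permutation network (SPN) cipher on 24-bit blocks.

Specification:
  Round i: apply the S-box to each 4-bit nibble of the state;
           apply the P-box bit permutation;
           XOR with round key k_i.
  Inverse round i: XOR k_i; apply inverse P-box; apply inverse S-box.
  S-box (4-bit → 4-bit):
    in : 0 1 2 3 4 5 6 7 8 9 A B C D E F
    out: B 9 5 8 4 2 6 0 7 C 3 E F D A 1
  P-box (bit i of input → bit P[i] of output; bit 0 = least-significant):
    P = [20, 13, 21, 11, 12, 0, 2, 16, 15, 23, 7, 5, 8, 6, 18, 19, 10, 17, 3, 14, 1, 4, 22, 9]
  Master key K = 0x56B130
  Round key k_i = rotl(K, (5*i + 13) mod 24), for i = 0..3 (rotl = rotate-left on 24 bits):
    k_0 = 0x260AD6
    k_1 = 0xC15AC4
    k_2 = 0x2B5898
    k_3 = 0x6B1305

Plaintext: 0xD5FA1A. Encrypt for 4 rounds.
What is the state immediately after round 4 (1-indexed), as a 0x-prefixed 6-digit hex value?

s_0 = plaintext = 0xD5FA1A
s_1 = Round(s_0, k_0) = 0xF5B9D4
s_2 = Round(s_1, k_1) = 0xEE4A22
s_3 = Round(s_2, k_2) = 0x9D8A8C
s_4 = Round(s_3, k_3) = 0x9FEC48

0x9FEC48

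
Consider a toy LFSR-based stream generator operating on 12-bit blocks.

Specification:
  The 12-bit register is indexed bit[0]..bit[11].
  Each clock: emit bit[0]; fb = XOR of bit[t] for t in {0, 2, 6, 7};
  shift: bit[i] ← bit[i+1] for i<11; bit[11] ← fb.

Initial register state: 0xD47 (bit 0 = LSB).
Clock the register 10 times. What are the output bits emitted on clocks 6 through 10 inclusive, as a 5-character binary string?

01010

reg_0 = 0xD47
clock 1: out=1, reg = 0xEA3
clock 2: out=1, reg = 0x751
clock 3: out=1, reg = 0x3A8
clock 4: out=0, reg = 0x9D4
clock 5: out=0, reg = 0xCEA
clock 6: out=0, reg = 0x675
clock 7: out=1, reg = 0xB3A
clock 8: out=0, reg = 0x59D
clock 9: out=1, reg = 0xACE
clock 10: out=0, reg = 0xD67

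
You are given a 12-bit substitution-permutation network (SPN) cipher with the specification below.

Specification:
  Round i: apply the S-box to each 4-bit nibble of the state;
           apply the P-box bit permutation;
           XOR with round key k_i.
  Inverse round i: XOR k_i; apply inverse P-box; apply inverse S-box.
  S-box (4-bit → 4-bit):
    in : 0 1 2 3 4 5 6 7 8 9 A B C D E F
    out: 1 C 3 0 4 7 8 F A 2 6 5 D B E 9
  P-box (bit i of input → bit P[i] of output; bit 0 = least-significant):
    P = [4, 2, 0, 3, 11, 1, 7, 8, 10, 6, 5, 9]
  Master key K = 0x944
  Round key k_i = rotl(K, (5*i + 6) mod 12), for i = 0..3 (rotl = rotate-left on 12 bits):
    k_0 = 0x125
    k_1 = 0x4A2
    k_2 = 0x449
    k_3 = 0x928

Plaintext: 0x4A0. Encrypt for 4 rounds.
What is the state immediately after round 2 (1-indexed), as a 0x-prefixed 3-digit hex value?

0x69D

s_0 = plaintext = 0x4A0
s_1 = Round(s_0, k_0) = 0x197
s_2 = Round(s_1, k_1) = 0x69D
s_3 = Round(s_2, k_2) = 0x657
s_4 = Round(s_3, k_3) = 0x3B7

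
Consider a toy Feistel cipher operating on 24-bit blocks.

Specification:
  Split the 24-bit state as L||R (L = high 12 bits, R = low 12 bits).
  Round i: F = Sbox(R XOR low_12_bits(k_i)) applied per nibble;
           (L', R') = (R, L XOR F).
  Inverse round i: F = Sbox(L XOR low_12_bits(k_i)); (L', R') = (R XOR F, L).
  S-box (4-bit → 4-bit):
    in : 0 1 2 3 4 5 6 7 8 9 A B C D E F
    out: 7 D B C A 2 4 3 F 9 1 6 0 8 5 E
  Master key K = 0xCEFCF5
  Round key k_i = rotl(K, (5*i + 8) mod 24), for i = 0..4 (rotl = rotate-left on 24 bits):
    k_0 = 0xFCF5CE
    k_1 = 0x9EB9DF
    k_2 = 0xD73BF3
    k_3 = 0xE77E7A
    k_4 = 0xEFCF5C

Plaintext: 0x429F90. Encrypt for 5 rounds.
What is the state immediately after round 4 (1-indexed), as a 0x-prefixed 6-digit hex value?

s_0 = plaintext = 0x429F90
s_1 = Round(s_0, k_0) = 0xF9050C
s_2 = Round(s_1, k_1) = 0x50CF1C
s_3 = Round(s_2, k_2) = 0xF1CF52
s_4 = Round(s_3, k_3) = 0xF522A3
s_5 = Round(s_4, k_4) = 0x2A37BC

0xF522A3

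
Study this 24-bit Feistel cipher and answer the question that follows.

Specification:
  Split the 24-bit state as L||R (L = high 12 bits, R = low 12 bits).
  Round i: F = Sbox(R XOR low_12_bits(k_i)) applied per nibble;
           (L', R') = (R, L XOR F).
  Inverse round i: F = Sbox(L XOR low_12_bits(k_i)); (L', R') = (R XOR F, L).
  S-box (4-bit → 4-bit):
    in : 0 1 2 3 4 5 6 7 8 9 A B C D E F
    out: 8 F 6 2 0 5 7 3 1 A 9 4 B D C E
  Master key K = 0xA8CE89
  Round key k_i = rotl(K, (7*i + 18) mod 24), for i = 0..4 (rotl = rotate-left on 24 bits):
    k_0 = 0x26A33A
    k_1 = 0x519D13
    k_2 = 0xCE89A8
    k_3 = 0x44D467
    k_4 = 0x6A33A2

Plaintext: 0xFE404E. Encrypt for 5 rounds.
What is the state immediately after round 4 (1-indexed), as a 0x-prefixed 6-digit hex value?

0x281F3A

s_0 = plaintext = 0xFE404E
s_1 = Round(s_0, k_0) = 0x04EDD4
s_2 = Round(s_1, k_1) = 0xDD48FD
s_3 = Round(s_2, k_2) = 0x8FD281
s_4 = Round(s_3, k_3) = 0x281F3A
s_5 = Round(s_4, k_4) = 0xF3A920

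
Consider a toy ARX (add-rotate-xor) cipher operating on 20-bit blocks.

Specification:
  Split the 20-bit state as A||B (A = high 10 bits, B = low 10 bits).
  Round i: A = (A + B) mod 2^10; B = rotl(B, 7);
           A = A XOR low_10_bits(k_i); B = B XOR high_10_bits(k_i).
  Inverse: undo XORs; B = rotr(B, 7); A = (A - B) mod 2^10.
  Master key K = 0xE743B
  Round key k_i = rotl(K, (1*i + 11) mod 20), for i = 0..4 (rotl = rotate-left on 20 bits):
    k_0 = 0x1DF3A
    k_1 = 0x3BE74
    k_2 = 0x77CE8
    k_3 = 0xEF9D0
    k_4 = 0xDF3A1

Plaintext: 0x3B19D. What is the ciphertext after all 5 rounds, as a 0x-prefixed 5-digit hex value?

s_0 = plaintext = 0x3B19D
s_1 = Round(s_0, k_0) = 0x6CEC4
s_2 = Round(s_1, k_1) = 0x80EB7
s_3 = Round(s_2, k_2) = 0x14A09
s_4 = Round(s_3, k_3) = 0xE2F7F
s_5 = Round(s_4, k_4) = 0x2AC93

0x2AC93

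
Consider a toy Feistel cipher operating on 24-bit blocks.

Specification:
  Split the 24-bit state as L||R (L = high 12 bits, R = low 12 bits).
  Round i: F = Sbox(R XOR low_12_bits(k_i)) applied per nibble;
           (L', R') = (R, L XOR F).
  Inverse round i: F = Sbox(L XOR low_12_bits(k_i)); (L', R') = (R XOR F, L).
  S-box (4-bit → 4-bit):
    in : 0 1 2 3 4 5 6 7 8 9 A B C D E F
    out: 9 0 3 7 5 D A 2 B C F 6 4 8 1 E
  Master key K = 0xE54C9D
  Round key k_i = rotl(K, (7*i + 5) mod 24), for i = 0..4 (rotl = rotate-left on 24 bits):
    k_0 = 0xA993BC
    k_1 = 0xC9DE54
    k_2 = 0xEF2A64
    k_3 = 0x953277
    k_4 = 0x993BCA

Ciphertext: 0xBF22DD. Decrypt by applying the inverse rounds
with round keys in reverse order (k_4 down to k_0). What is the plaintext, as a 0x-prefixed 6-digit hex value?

s_0 = ciphertext = 0xBF22DD
s_1 = InvRound(s_0, k_4) = 0xBA6BF2
s_2 = InvRound(s_1, k_3) = 0x772BA6
s_3 = InvRound(s_2, k_2) = 0x3AC772
s_4 = InvRound(s_3, k_1) = 0xF993AC
s_5 = InvRound(s_4, k_0) = 0x791F99

0x791F99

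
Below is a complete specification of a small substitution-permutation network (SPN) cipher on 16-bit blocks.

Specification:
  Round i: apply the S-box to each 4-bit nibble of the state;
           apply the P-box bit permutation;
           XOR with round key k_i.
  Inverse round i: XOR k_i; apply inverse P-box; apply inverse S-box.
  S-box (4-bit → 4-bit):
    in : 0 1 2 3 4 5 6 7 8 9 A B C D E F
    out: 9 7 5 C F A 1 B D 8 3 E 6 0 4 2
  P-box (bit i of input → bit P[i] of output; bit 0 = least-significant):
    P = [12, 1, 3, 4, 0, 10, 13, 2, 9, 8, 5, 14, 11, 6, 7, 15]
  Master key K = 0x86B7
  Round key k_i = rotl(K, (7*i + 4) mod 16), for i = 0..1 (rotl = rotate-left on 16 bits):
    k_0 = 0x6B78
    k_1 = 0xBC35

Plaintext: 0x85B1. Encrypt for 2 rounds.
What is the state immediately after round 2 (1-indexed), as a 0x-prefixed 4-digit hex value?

s_0 = plaintext = 0x85B1
s_1 = Round(s_0, k_0) = 0x96F6
s_2 = Round(s_1, k_1) = 0x2A35

0x2A35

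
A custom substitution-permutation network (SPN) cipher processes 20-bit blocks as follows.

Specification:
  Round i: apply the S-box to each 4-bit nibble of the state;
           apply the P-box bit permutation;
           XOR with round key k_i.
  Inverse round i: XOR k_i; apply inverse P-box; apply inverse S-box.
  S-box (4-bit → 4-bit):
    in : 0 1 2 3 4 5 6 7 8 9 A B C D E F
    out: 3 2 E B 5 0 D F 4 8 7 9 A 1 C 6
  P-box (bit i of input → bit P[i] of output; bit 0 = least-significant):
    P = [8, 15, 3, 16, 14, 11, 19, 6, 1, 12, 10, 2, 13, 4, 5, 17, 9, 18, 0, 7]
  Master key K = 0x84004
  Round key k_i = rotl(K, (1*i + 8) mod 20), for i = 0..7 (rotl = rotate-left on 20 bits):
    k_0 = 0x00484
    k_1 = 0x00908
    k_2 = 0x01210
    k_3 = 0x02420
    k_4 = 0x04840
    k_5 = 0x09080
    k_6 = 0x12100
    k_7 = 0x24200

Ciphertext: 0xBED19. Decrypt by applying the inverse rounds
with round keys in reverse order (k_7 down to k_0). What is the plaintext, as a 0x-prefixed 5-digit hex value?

0xFBC27

s_0 = ciphertext = 0xBED19
s_1 = InvRound(s_0, k_7) = 0x408F7
s_2 = InvRound(s_1, k_6) = 0x2ABCB
s_3 = InvRound(s_2, k_5) = 0x4B0C4
s_4 = InvRound(s_3, k_4) = 0xCDC01
s_5 = InvRound(s_4, k_3) = 0xF41A1
s_6 = InvRound(s_5, k_2) = 0x7214B
s_7 = InvRound(s_6, k_1) = 0xFBDC9
s_8 = InvRound(s_7, k_0) = 0xFBC27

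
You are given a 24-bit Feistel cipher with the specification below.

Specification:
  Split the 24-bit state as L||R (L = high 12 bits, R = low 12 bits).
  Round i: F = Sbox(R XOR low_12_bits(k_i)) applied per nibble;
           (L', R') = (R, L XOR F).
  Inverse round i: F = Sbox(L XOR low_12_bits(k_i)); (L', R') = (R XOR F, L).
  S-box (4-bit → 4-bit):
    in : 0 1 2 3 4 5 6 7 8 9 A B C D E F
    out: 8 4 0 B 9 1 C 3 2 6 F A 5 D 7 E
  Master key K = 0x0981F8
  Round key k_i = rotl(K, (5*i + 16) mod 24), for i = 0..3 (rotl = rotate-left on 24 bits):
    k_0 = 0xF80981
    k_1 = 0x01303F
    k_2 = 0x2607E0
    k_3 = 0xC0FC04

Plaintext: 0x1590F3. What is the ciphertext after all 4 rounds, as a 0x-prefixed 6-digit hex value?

0xEE7394

s_0 = plaintext = 0x1590F3
s_1 = Round(s_0, k_0) = 0x0F3769
s_2 = Round(s_1, k_1) = 0x7693EF
s_3 = Round(s_2, k_2) = 0x3EFEE7
s_4 = Round(s_3, k_3) = 0xEE7394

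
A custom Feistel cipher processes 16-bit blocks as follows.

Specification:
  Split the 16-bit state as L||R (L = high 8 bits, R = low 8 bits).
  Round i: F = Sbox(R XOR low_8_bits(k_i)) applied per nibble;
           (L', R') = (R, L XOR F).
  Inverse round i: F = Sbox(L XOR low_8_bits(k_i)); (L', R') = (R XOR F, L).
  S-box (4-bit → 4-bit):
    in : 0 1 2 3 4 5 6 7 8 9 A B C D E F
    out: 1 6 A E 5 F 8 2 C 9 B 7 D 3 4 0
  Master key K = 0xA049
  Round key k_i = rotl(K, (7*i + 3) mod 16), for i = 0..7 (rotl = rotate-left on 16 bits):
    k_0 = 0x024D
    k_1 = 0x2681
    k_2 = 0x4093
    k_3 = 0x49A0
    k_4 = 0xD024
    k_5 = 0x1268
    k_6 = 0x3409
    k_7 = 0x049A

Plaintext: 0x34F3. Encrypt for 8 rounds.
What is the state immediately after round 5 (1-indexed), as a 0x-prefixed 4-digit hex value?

s_0 = plaintext = 0x34F3
s_1 = Round(s_0, k_0) = 0xF340
s_2 = Round(s_1, k_1) = 0x4025
s_3 = Round(s_2, k_2) = 0x2538
s_4 = Round(s_3, k_3) = 0x38B9
s_5 = Round(s_4, k_4) = 0xB9AB
s_6 = Round(s_5, k_5) = 0xAB67
s_7 = Round(s_6, k_6) = 0x672F
s_8 = Round(s_7, k_7) = 0x2F18

0xB9AB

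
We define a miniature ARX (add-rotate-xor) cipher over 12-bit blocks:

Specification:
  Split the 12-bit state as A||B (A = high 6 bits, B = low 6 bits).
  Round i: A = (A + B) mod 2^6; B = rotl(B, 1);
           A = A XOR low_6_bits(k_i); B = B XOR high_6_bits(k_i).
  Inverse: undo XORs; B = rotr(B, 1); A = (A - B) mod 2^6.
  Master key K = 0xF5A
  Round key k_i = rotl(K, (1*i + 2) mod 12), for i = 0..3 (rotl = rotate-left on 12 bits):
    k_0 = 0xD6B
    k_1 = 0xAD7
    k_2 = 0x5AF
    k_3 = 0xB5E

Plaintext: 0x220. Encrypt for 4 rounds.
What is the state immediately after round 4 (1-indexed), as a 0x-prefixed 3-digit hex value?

0x049

s_0 = plaintext = 0x220
s_1 = Round(s_0, k_0) = 0x0F4
s_2 = Round(s_1, k_1) = 0x802
s_3 = Round(s_2, k_2) = 0x352
s_4 = Round(s_3, k_3) = 0x049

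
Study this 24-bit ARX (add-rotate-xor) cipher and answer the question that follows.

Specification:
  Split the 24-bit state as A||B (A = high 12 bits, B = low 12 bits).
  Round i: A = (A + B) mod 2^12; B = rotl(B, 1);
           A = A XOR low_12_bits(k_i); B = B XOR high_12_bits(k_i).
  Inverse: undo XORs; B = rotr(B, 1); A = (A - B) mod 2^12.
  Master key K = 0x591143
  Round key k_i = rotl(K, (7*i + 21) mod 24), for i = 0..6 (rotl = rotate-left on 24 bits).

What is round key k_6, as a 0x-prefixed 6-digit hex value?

K = 0x591143
k_0 = rotl(K, (7*0+21) mod 24) = rotl(K, 21) = 0x6B2228
k_1 = rotl(K, (7*1+21) mod 24) = rotl(K, 4) = 0x911435
k_2 = rotl(K, (7*2+21) mod 24) = rotl(K, 11) = 0x8A1AC8
k_3 = rotl(K, (7*3+21) mod 24) = rotl(K, 18) = 0x0D6445
k_4 = rotl(K, (7*4+21) mod 24) = rotl(K, 1) = 0xB22286
k_5 = rotl(K, (7*5+21) mod 24) = rotl(K, 8) = 0x114359
k_6 = rotl(K, (7*6+21) mod 24) = rotl(K, 15) = 0xA1AC88

0xA1AC88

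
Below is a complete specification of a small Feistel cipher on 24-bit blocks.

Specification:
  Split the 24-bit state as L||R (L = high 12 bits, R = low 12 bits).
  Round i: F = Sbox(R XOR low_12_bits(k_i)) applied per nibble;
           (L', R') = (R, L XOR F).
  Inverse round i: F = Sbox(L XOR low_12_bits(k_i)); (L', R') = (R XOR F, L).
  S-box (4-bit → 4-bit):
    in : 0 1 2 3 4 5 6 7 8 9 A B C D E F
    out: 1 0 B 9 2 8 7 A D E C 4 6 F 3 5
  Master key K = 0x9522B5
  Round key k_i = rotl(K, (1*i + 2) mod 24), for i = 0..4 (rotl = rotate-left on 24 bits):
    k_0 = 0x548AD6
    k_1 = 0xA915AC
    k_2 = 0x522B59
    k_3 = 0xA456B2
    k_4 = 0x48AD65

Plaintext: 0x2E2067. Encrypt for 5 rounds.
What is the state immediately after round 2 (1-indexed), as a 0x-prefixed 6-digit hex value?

s_0 = plaintext = 0x2E2067
s_1 = Round(s_0, k_0) = 0x067EA2
s_2 = Round(s_1, k_1) = 0xEA2474
s_3 = Round(s_2, k_2) = 0x474B1D
s_4 = Round(s_3, k_3) = 0xB1DBB1
s_5 = Round(s_4, k_4) = 0xBB1CEF

0xEA2474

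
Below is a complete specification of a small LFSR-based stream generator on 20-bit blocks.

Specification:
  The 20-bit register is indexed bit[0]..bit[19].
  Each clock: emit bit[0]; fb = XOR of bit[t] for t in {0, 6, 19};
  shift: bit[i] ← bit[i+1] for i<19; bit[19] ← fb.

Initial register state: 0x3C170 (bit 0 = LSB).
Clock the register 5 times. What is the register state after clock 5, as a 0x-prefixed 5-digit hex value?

0x99E0B

reg_0 = 0x3C170
clock 1: out=0, reg = 0x9E0B8
clock 2: out=0, reg = 0xCF05C
clock 3: out=0, reg = 0x6782E
clock 4: out=0, reg = 0x33C17
clock 5: out=1, reg = 0x99E0B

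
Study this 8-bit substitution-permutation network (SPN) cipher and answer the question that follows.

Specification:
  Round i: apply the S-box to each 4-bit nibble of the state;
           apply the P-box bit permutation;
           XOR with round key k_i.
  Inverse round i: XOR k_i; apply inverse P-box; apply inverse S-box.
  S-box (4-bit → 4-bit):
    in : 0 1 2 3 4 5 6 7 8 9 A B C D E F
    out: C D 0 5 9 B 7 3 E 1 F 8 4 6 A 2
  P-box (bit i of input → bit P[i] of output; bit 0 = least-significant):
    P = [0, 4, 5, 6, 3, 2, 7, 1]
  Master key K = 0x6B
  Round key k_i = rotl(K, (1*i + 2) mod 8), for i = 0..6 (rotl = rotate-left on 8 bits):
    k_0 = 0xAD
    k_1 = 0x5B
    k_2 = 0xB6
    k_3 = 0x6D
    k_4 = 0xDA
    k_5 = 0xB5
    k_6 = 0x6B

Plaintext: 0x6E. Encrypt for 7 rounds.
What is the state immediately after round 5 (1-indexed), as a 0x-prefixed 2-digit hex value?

0xCE

s_0 = plaintext = 0x6E
s_1 = Round(s_0, k_0) = 0x71
s_2 = Round(s_1, k_1) = 0x36
s_3 = Round(s_2, k_2) = 0x0F
s_4 = Round(s_3, k_3) = 0xFF
s_5 = Round(s_4, k_4) = 0xCE
s_6 = Round(s_5, k_5) = 0x65
s_7 = Round(s_6, k_6) = 0xB6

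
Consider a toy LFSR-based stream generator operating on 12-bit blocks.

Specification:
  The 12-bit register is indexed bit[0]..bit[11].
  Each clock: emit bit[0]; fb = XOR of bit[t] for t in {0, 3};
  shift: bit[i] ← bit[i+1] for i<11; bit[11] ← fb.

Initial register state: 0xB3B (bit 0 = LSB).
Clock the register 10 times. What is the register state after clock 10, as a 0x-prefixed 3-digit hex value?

0x972

reg_0 = 0xB3B
clock 1: out=1, reg = 0x59D
clock 2: out=1, reg = 0x2CE
clock 3: out=0, reg = 0x967
clock 4: out=1, reg = 0xCB3
clock 5: out=1, reg = 0xE59
clock 6: out=1, reg = 0x72C
clock 7: out=0, reg = 0xB96
clock 8: out=0, reg = 0x5CB
clock 9: out=1, reg = 0x2E5
clock 10: out=1, reg = 0x972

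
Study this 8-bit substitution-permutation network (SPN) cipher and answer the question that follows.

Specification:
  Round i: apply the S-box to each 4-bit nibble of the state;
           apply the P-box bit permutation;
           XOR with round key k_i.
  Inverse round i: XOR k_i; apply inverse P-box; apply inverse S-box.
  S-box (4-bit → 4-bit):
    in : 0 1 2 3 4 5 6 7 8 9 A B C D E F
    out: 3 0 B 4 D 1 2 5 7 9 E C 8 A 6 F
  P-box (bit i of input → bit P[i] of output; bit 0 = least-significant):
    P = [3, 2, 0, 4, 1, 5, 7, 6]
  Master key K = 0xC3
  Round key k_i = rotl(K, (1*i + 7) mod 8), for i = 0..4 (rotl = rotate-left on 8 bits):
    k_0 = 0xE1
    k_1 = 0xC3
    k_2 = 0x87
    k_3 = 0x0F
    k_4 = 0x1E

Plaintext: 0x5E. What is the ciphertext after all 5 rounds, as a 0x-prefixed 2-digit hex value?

0xAB

s_0 = plaintext = 0x5E
s_1 = Round(s_0, k_0) = 0xE6
s_2 = Round(s_1, k_1) = 0x67
s_3 = Round(s_2, k_2) = 0xAE
s_4 = Round(s_3, k_3) = 0xEA
s_5 = Round(s_4, k_4) = 0xAB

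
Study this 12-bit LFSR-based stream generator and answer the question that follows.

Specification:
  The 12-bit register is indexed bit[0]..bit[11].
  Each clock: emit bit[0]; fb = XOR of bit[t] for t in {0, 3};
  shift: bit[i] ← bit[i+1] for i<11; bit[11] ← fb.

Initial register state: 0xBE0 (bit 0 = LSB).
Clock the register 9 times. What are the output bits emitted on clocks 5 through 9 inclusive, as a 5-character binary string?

reg_0 = 0xBE0
clock 1: out=0, reg = 0x5F0
clock 2: out=0, reg = 0x2F8
clock 3: out=0, reg = 0x97C
clock 4: out=0, reg = 0xCBE
clock 5: out=0, reg = 0xE5F
clock 6: out=1, reg = 0x72F
clock 7: out=1, reg = 0x397
clock 8: out=1, reg = 0x9CB
clock 9: out=1, reg = 0x4E5

01111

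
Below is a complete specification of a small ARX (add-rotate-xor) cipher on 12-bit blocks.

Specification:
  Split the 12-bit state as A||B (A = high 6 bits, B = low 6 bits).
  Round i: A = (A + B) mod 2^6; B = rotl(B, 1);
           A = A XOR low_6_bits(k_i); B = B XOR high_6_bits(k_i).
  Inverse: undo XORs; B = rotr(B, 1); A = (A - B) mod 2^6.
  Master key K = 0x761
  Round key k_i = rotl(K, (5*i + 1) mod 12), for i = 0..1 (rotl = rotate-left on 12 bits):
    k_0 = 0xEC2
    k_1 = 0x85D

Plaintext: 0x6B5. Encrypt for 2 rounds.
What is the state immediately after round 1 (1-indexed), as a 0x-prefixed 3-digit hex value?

s_0 = plaintext = 0x6B5
s_1 = Round(s_0, k_0) = 0x350
s_2 = Round(s_1, k_1) = 0x001

0x350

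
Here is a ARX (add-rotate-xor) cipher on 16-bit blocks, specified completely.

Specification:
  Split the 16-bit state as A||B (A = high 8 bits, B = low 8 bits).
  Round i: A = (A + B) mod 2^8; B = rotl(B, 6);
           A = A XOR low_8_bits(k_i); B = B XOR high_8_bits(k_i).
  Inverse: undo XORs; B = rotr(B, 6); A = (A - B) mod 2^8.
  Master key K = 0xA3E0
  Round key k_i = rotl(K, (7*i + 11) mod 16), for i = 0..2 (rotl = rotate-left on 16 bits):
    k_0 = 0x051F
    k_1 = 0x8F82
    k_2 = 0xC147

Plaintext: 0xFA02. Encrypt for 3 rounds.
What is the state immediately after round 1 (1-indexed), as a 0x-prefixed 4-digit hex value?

s_0 = plaintext = 0xFA02
s_1 = Round(s_0, k_0) = 0xE385
s_2 = Round(s_1, k_1) = 0xEAEE
s_3 = Round(s_2, k_2) = 0x9F7A

0xE385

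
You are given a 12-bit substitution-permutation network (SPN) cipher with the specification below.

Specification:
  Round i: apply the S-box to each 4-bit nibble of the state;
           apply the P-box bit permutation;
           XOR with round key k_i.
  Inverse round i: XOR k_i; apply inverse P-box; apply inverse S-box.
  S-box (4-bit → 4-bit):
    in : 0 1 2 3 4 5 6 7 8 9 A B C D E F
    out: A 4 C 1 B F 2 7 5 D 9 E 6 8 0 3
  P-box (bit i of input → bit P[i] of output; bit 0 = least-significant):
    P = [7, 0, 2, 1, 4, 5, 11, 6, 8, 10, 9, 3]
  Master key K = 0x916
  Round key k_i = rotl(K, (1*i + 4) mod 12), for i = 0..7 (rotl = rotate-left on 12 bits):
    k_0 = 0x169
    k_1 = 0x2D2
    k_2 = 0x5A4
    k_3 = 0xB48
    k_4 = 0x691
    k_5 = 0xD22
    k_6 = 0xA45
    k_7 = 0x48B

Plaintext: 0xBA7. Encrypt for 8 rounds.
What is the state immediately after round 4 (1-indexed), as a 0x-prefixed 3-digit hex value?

s_0 = plaintext = 0xBA7
s_1 = Round(s_0, k_0) = 0x7B4
s_2 = Round(s_1, k_1) = 0xD31
s_3 = Round(s_2, k_2) = 0x5B8
s_4 = Round(s_3, k_3) = 0x4A4
s_5 = Round(s_4, k_4) = 0x34A
s_6 = Round(s_5, k_5) = 0xCD0
s_7 = Round(s_6, k_6) = 0xC06
s_8 = Round(s_7, k_7) = 0x2EA

0x4A4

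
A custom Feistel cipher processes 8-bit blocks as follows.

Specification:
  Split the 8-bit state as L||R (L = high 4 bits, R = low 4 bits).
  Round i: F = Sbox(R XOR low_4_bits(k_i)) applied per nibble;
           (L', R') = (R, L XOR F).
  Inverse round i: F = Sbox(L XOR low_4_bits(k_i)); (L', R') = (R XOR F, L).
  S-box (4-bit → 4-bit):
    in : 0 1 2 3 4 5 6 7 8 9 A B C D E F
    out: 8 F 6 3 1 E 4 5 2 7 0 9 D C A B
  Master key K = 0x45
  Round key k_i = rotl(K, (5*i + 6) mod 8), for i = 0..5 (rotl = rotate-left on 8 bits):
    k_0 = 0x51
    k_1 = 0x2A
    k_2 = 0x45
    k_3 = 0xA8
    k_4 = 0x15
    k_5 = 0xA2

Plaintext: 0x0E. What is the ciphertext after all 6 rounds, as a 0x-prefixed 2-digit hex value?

0xCD

s_0 = plaintext = 0x0E
s_1 = Round(s_0, k_0) = 0xEB
s_2 = Round(s_1, k_1) = 0xB1
s_3 = Round(s_2, k_2) = 0x1A
s_4 = Round(s_3, k_3) = 0xA7
s_5 = Round(s_4, k_4) = 0x7C
s_6 = Round(s_5, k_5) = 0xCD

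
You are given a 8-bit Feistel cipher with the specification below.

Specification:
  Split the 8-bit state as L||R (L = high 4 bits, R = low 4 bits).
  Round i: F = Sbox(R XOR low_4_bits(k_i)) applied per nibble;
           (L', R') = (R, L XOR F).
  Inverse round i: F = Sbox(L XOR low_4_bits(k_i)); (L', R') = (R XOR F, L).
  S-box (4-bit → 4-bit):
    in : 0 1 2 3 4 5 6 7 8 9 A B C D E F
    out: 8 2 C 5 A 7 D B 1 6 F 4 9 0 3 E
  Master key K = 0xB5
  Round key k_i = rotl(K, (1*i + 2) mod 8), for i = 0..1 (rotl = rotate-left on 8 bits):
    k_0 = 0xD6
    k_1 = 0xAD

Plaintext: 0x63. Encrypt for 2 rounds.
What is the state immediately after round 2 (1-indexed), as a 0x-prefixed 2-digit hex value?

s_0 = plaintext = 0x63
s_1 = Round(s_0, k_0) = 0x31
s_2 = Round(s_1, k_1) = 0x1A

0x1A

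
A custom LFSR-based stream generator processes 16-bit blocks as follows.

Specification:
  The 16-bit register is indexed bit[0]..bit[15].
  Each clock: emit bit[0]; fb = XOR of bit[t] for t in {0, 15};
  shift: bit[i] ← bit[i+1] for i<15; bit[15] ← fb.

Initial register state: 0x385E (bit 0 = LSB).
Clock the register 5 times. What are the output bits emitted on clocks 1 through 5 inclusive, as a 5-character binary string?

reg_0 = 0x385E
clock 1: out=0, reg = 0x1C2F
clock 2: out=1, reg = 0x8E17
clock 3: out=1, reg = 0x470B
clock 4: out=1, reg = 0xA385
clock 5: out=1, reg = 0x51C2

01111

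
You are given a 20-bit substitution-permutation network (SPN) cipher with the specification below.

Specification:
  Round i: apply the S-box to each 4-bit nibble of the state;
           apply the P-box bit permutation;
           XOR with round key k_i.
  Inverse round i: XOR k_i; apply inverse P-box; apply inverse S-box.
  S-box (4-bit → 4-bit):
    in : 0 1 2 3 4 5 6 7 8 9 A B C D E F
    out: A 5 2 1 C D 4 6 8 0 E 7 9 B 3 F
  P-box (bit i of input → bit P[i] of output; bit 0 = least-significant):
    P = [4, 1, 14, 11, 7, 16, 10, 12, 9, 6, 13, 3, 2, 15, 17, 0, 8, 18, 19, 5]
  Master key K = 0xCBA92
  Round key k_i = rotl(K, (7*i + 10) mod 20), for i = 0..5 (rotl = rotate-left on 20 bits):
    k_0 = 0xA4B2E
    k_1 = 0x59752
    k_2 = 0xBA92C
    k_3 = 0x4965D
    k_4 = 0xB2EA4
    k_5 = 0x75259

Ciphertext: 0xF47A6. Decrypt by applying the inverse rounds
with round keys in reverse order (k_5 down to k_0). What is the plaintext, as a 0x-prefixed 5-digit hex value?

0xB2CB8

s_0 = ciphertext = 0xF47A6
s_1 = InvRound(s_0, k_5) = 0x5C05E
s_2 = InvRound(s_1, k_4) = 0xA7F1F
s_3 = InvRound(s_2, k_3) = 0xB779A
s_4 = InvRound(s_3, k_2) = 0x8E35F
s_5 = InvRound(s_4, k_1) = 0x7C4A6
s_6 = InvRound(s_5, k_0) = 0xB2CB8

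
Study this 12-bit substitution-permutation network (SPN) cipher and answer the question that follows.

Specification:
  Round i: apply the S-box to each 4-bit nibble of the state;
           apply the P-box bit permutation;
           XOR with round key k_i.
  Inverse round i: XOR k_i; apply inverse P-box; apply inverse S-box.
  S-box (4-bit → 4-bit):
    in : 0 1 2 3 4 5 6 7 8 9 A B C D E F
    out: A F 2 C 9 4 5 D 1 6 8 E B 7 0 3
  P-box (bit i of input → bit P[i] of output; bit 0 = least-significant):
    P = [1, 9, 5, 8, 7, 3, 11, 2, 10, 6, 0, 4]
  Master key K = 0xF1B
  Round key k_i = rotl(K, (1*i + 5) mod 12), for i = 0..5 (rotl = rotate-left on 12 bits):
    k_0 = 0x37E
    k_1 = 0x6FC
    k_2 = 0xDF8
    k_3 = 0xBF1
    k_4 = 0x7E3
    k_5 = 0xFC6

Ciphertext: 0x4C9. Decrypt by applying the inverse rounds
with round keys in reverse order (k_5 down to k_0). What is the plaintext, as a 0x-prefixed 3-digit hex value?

s_0 = ciphertext = 0x4C9
s_1 = InvRound(s_0, k_5) = 0x5BC
s_2 = InvRound(s_1, k_4) = 0xB0F
s_3 = InvRound(s_2, k_3) = 0x0C6
s_4 = InvRound(s_3, k_2) = 0x4B7
s_5 = InvRound(s_4, k_1) = 0x92F
s_6 = InvRound(s_5, k_0) = 0xB52

0xB52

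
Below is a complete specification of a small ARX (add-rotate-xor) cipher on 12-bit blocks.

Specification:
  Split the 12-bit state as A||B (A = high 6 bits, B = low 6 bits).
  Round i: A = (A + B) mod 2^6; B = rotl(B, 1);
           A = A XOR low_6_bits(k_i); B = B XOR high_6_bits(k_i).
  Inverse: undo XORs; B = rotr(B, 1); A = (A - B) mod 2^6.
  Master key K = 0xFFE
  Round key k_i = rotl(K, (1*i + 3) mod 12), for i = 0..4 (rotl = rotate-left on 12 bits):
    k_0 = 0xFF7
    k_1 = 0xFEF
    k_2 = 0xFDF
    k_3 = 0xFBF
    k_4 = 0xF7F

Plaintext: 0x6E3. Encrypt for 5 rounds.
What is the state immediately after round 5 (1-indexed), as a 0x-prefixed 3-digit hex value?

s_0 = plaintext = 0x6E3
s_1 = Round(s_0, k_0) = 0x278
s_2 = Round(s_1, k_1) = 0xB8E
s_3 = Round(s_2, k_2) = 0x8E3
s_4 = Round(s_3, k_3) = 0xE79
s_5 = Round(s_4, k_4) = 0x34E

0x34E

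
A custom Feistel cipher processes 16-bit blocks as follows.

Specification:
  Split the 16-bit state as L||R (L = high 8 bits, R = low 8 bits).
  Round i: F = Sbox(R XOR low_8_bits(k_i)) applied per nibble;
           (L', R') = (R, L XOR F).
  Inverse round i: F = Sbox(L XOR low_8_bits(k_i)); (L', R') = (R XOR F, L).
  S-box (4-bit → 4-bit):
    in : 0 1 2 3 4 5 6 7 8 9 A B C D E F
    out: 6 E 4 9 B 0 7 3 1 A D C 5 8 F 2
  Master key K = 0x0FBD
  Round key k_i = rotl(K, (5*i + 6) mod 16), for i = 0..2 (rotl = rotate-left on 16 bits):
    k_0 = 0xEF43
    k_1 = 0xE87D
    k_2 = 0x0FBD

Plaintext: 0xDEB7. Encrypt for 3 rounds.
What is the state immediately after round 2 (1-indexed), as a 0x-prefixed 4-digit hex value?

s_0 = plaintext = 0xDEB7
s_1 = Round(s_0, k_0) = 0xB7F5
s_2 = Round(s_1, k_1) = 0xF5A6
s_3 = Round(s_2, k_2) = 0xA619

0xF5A6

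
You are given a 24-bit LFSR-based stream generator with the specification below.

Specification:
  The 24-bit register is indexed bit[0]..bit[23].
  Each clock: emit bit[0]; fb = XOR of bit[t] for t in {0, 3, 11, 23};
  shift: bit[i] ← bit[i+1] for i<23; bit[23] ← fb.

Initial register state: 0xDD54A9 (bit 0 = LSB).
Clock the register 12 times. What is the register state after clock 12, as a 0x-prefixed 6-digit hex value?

0xC8DDD5

reg_0 = 0xDD54A9
clock 1: out=1, reg = 0xEEAA54
clock 2: out=0, reg = 0x77552A
clock 3: out=0, reg = 0xBBAA95
clock 4: out=1, reg = 0xDDD54A
clock 5: out=0, reg = 0x6EEAA5
clock 6: out=1, reg = 0x377552
clock 7: out=0, reg = 0x1BBAA9
clock 8: out=1, reg = 0x8DDD54
clock 9: out=0, reg = 0x46EEAA
clock 10: out=0, reg = 0x237755
clock 11: out=1, reg = 0x91BBAA
clock 12: out=0, reg = 0xC8DDD5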